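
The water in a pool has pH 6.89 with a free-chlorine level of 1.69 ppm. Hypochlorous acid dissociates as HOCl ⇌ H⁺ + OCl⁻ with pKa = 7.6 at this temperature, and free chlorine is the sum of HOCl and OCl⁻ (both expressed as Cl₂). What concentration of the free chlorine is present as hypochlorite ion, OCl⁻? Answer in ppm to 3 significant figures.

0.276 ppm

[OCl⁻]/[HOCl] = 10^(pH − pKa) = 10^(6.89 − 7.6) = 10^-0.71 = 0.195.
Fraction as HOCl = 1 / (1 + 0.195) = 0.8368.
OCl⁻ = (1 − 0.8368) × 1.69 ppm = 0.2758 ppm.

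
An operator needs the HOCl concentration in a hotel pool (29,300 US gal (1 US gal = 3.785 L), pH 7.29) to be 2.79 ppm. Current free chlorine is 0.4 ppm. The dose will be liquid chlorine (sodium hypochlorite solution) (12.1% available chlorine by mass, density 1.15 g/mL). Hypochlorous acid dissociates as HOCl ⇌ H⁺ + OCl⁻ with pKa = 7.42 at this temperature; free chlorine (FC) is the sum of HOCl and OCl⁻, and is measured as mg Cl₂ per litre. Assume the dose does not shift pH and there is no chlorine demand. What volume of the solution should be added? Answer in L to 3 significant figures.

3.55 L

Volume: 29,300 US gal × 3.785 L/gal = 110,900 L.
[OCl⁻]/[HOCl] = 10^(pH − pKa) = 10^(7.29 − 7.42) = 0.7413; fraction as HOCl = 1/(1 + 0.7413) = 0.5743.
Free chlorine required for 2.79 ppm HOCl: 2.79 / 0.5743 = 4.858 ppm.
FC to add: 4.858 − 0.4 = 4.458 mg/L as Cl₂.
Cl₂ equivalent: 4.458 mg/L × 110,900 L = 494.4 g.
Product at 12.1% available Cl: 494.4 / 0.121 = 4086 g.
Volume: 4086 g ÷ 1.15 g/mL = 3553 mL.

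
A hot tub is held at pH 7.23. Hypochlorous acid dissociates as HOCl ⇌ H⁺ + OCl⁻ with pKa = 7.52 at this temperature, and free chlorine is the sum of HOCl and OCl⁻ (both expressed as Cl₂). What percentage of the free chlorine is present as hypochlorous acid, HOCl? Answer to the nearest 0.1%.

66.1%

[OCl⁻]/[HOCl] = 10^(pH − pKa) = 10^(7.23 − 7.52) = 10^-0.29 = 0.5129.
Fraction as HOCl = 1 / (1 + 0.5129) = 0.661.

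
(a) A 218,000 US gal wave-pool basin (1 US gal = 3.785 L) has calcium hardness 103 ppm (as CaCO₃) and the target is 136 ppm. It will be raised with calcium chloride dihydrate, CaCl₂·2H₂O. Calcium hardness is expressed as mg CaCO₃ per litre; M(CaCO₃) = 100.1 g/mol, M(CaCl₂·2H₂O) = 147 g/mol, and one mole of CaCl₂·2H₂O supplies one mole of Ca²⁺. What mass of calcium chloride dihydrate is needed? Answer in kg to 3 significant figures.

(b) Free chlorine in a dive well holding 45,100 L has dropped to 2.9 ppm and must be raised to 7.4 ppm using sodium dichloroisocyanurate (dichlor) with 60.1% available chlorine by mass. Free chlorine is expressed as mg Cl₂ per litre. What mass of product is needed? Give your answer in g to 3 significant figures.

(a) Volume: 218,000 US gal × 3.785 L/gal = 825,130 L.
(a) Hardness to add: (136 − 103) = 33 mg/L as CaCO₃ × 825,130 L = 27,230 g as CaCO₃.
(a) Moles of Ca²⁺ (1 mol Ca²⁺ ≡ 1 mol CaCO₃): 27,230 / 100.1 g/mol = 272 mol.
(a) Mass of CaCl₂·2H₂O: 272 × 147 = 39,990 g.

(b) Chlorine deficit: 7.4 − 2.9 = 4.5 ppm = 4.5 mg/L as Cl₂.
(b) Cl₂ equivalent needed: 4.5 mg/L × 45,100 L = 203,000 mg = 202.9 g.
(b) Product at 60.1% available chlorine: 202.9 / 0.601 = 337.7 g.

(a) 40.0 kg; (b) 338 g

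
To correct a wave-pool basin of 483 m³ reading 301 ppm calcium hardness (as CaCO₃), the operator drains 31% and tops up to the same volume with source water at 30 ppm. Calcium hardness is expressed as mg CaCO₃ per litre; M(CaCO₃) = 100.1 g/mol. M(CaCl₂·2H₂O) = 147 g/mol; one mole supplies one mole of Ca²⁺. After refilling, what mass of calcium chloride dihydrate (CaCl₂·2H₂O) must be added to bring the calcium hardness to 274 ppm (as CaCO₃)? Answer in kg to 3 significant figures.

Volume: 483 m³ = 483,000 L.
After draining 31% and refilling: 301 × 0.69 + 30 × 0.31 = 216.99 ppm.
Deficit to target: 274 − 216.99 = 57.01 mg/L.
As CaCO₃: 57.01 mg/L × 483,000 L = 27,540 g; ÷ 100.1 = 275.1 mol Ca²⁺.
Mass: 275.1 × 147 = 40,440 g.

40.4 kg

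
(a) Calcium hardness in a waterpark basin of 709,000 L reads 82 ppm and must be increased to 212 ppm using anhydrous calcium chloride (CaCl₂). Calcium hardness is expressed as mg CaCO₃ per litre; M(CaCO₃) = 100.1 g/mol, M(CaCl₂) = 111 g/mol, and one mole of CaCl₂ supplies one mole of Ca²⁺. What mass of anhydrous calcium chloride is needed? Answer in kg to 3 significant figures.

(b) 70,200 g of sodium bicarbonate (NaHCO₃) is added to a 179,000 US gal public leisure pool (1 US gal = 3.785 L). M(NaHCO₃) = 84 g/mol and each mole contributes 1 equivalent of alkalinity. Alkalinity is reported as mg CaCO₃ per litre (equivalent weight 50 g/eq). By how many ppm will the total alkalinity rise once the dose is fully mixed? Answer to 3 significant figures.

(a) Hardness to add: (212 − 82) = 130 mg/L as CaCO₃ × 709,000 L = 92,170 g as CaCO₃.
(a) Moles of Ca²⁺ (1 mol Ca²⁺ ≡ 1 mol CaCO₃): 92,170 / 100.1 g/mol = 920.8 mol.
(a) Mass of CaCl₂: 920.8 × 111 = 102,200 g.

(b) Volume: 179,000 US gal × 3.785 L/gal = 677,515 L.
(b) Moles of NaHCO₃: 70,200 g ÷ 84 g/mol = 835.7 mol → 835.7 eq of alkalinity.
(b) As CaCO₃: 835.7 eq × 50 g/eq = 41,790 g.
(b) Rise: 41,790 g / 677,515 L × 1000 = 61.67 mg/L.

(a) 102 kg; (b) 61.7 ppm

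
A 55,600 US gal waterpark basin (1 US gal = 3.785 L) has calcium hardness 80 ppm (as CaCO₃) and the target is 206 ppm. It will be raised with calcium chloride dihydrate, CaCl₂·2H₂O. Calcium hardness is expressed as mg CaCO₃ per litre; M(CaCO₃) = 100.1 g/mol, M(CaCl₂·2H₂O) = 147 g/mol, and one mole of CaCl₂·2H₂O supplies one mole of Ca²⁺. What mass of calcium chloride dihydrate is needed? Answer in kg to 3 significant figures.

Volume: 55,600 US gal × 3.785 L/gal = 210,446 L.
Hardness to add: (206 − 80) = 126 mg/L as CaCO₃ × 210,446 L = 26,520 g as CaCO₃.
Moles of Ca²⁺ (1 mol Ca²⁺ ≡ 1 mol CaCO₃): 26,520 / 100.1 g/mol = 264.9 mol.
Mass of CaCl₂·2H₂O: 264.9 × 147 = 38,940 g.

38.9 kg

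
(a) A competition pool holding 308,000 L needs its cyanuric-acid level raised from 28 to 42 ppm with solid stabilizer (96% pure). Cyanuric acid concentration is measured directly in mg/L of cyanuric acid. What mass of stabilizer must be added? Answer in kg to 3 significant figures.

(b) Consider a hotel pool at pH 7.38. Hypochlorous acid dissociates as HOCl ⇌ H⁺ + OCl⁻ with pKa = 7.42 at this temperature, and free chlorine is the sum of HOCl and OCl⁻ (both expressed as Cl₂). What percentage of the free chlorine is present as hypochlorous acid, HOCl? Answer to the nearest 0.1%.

(a) CYA to add: (42 − 28) = 14 mg/L × 308,000 L = 4312 g cyanuric acid.
(a) At 96% purity: 4312 / 0.96 = 4492 g product.

(b) [OCl⁻]/[HOCl] = 10^(pH − pKa) = 10^(7.38 − 7.42) = 10^-0.04 = 0.912.
(b) Fraction as HOCl = 1 / (1 + 0.912) = 0.523.

(a) 4.49 kg; (b) 52.3%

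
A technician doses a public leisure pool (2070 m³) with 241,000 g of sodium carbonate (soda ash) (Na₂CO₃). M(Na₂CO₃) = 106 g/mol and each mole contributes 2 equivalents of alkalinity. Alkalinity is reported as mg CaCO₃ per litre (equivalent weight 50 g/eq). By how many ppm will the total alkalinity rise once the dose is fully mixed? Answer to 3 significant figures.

110 ppm

Volume: 2070 m³ = 2,070,000 L.
Moles of Na₂CO₃: 241,000 g ÷ 106 g/mol = 2274 mol → 4547 eq of alkalinity.
As CaCO₃: 4547 eq × 50 g/eq = 227,400 g.
Rise: 227,400 g / 2,070,000 L × 1000 = 109.8 mg/L.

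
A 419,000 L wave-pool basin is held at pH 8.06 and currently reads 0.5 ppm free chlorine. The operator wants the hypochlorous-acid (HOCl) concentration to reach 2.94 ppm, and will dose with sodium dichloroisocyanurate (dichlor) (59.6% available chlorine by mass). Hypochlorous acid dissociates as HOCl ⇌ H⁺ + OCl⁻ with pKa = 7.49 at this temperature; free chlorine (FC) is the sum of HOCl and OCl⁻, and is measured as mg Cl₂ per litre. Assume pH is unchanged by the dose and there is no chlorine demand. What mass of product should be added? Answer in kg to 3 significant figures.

[OCl⁻]/[HOCl] = 10^(pH − pKa) = 10^(8.06 − 7.49) = 3.715; fraction as HOCl = 1/(1 + 3.715) = 0.2121.
Free chlorine required for 2.94 ppm HOCl: 2.94 / 0.2121 = 13.86 ppm.
FC to add: 13.86 − 0.5 = 13.36 mg/L as Cl₂.
Cl₂ equivalent: 13.36 mg/L × 419,000 L = 5599 g.
Product at 59.6% available Cl: 5599 / 0.596 = 9395 g.

9.39 kg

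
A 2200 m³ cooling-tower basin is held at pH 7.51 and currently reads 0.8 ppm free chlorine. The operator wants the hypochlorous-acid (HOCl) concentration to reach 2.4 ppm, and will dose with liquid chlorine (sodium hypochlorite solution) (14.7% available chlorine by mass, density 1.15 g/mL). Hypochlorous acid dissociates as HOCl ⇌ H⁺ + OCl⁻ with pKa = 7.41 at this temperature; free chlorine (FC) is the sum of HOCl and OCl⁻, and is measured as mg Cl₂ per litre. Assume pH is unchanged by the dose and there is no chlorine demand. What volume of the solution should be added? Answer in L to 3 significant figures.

60.1 L

Volume: 2200 m³ = 2,200,000 L.
[OCl⁻]/[HOCl] = 10^(pH − pKa) = 10^(7.51 − 7.41) = 1.259; fraction as HOCl = 1/(1 + 1.259) = 0.4427.
Free chlorine required for 2.4 ppm HOCl: 2.4 / 0.4427 = 5.421 ppm.
FC to add: 5.421 − 0.8 = 4.621 mg/L as Cl₂.
Cl₂ equivalent: 4.621 mg/L × 2,200,000 L = 10,170 g.
Product at 14.7% available Cl: 10,170 / 0.147 = 69,160 g.
Volume: 69,160 g ÷ 1.15 g/mL = 60,140 mL.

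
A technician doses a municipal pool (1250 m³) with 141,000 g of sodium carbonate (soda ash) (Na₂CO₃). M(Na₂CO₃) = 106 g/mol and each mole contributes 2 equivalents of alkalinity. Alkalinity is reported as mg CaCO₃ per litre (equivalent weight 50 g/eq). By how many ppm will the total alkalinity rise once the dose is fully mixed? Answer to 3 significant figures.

106 ppm

Volume: 1250 m³ = 1,250,000 L.
Moles of Na₂CO₃: 141,000 g ÷ 106 g/mol = 1330 mol → 2660 eq of alkalinity.
As CaCO₃: 2660 eq × 50 g/eq = 133,000 g.
Rise: 133,000 g / 1,250,000 L × 1000 = 106.4 mg/L.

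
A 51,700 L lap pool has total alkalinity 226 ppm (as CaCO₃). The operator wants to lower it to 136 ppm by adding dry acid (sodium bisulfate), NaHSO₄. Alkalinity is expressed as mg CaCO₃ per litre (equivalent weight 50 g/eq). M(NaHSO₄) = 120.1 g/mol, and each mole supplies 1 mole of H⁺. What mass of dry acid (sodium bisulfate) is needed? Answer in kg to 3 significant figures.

Alkalinity to neutralize: (226 − 136) = 90 mg/L as CaCO₃ × 51,700 L = 4653 g as CaCO₃.
Equivalents of H⁺ required: 4653 ÷ 50 g/eq = 93.06 eq = 93.06 mol NaHSO₄.
Mass of NaHSO₄: 93.06 × 120.1 = 11,180 g.

11.2 kg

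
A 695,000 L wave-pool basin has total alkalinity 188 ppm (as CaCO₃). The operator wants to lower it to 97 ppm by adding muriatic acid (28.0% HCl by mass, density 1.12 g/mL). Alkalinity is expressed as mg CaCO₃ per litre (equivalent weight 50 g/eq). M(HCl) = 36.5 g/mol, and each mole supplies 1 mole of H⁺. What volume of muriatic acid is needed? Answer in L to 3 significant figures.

147 L

Alkalinity to neutralize: (188 − 97) = 91 mg/L as CaCO₃ × 695,000 L = 63,240 g as CaCO₃.
Equivalents of H⁺ required: 63,240 ÷ 50 g/eq = 1265 eq = 1265 mol HCl.
Mass of HCl: 1265 × 36.5 = 46,170 g.
Mass of 28.0% solution: 46,170 / 0.28 = 164,900 g.
Volume: 164,900 g ÷ 1.12 g/mL = 147,200 mL.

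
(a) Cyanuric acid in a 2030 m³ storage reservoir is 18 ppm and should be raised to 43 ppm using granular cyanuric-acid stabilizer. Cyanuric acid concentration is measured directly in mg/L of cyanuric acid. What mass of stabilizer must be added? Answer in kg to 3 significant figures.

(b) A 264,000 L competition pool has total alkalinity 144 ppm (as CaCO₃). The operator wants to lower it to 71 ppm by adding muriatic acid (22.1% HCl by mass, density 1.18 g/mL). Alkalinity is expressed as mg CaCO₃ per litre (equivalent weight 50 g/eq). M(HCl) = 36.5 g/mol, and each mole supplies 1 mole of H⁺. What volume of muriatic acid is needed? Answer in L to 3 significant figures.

(a) 50.8 kg; (b) 53.9 L

(a) Volume: 2030 m³ = 2,030,000 L.
(a) CYA to add: (43 − 18) = 25 mg/L × 2,030,000 L = 50,750 g cyanuric acid.

(b) Alkalinity to neutralize: (144 − 71) = 73 mg/L as CaCO₃ × 264,000 L = 19,270 g as CaCO₃.
(b) Equivalents of H⁺ required: 19,270 ÷ 50 g/eq = 385.4 eq = 385.4 mol HCl.
(b) Mass of HCl: 385.4 × 36.5 = 14,070 g.
(b) Mass of 22.1% solution: 14,070 / 0.221 = 63,660 g.
(b) Volume: 63,660 g ÷ 1.18 g/mL = 53,950 mL.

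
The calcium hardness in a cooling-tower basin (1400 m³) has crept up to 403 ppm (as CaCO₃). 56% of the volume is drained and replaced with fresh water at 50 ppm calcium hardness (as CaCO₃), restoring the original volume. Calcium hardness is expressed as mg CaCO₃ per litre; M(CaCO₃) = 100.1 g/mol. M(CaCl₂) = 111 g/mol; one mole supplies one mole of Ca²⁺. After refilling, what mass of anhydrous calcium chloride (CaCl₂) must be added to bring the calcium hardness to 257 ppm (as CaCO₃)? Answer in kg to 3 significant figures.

Volume: 1400 m³ = 1,400,000 L.
After draining 56% and refilling: 403 × 0.44 + 50 × 0.56 = 205.32 ppm.
Deficit to target: 257 − 205.32 = 51.68 mg/L.
As CaCO₃: 51.68 mg/L × 1,400,000 L = 72,350 g; ÷ 100.1 = 722.8 mol Ca²⁺.
Mass: 722.8 × 111 = 80,230 g.

80.2 kg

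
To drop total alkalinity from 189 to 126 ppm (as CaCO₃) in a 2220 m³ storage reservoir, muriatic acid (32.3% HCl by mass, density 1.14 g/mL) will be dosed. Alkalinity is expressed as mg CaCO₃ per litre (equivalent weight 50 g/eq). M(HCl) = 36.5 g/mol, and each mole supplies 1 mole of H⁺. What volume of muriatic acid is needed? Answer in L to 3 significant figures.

277 L

Volume: 2220 m³ = 2,220,000 L.
Alkalinity to neutralize: (189 − 126) = 63 mg/L as CaCO₃ × 2,220,000 L = 139,900 g as CaCO₃.
Equivalents of H⁺ required: 139,900 ÷ 50 g/eq = 2797 eq = 2797 mol HCl.
Mass of HCl: 2797 × 36.5 = 102,100 g.
Mass of 32.3% solution: 102,100 / 0.323 = 316,100 g.
Volume: 316,100 g ÷ 1.14 g/mL = 277,300 mL.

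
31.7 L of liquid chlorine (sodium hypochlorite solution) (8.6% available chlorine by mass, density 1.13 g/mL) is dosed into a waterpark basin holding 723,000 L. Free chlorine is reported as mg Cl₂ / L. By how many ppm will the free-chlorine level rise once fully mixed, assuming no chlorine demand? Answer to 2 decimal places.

4.26 ppm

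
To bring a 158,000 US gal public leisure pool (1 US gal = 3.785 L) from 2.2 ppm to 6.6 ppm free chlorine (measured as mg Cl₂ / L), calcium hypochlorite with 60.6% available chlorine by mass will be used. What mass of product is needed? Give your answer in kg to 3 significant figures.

Volume: 158,000 US gal × 3.785 L/gal = 598,030 L.
Chlorine deficit: 6.6 − 2.2 = 4.4 ppm = 4.4 mg/L as Cl₂.
Cl₂ equivalent needed: 4.4 mg/L × 598,030 L = 2,631,000 mg = 2631 g.
Product at 60.6% available chlorine: 2631 / 0.606 = 4342 g.

4.34 kg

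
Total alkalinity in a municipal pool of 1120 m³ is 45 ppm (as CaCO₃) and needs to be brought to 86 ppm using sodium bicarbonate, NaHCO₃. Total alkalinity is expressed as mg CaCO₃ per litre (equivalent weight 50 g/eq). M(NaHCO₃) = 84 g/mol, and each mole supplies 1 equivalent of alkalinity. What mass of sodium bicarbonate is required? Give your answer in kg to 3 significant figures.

Volume: 1120 m³ = 1,120,000 L.
Alkalinity to add: (86 − 45) = 41 mg/L as CaCO₃ × 1,120,000 L = 45,920 g as CaCO₃.
Equivalents: 45,920 g ÷ 50 g/eq = 918.4 eq.
NaHCO₃ supplies 1 eq per mole → 918.4 mol.
Mass: 918.4 mol × 84 g/mol = 77,150 g.

77.1 kg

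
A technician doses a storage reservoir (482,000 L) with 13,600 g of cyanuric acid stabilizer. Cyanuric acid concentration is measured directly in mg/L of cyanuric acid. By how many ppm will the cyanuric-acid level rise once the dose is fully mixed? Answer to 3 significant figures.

28.2 ppm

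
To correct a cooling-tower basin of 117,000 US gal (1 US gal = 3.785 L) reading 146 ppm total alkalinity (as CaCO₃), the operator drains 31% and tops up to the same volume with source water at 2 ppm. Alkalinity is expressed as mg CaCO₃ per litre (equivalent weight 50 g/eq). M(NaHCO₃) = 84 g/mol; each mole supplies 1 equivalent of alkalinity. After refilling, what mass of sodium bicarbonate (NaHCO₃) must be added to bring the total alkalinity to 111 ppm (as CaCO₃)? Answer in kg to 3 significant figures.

Volume: 117,000 US gal × 3.785 L/gal = 442,845 L.
After draining 31% and refilling: 146 × 0.69 + 2 × 0.31 = 101.36 ppm.
Deficit to target: 111 − 101.36 = 9.64 mg/L.
As CaCO₃: 9.64 mg/L × 442,845 L = 4269 g; ÷ 50 g/eq ÷ 1 = 85.38 mol NaHCO₃.
Mass: 85.38 × 84 = 7172 g.

7.17 kg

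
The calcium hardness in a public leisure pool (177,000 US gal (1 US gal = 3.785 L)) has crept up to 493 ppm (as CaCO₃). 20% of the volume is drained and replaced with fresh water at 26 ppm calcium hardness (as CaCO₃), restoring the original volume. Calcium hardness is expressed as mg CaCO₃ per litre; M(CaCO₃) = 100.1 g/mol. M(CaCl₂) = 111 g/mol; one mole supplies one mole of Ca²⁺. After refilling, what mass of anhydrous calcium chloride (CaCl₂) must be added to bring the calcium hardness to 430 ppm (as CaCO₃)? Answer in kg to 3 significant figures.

22.6 kg

Volume: 177,000 US gal × 3.785 L/gal = 669,945 L.
After draining 20% and refilling: 493 × 0.80 + 26 × 0.20 = 399.6 ppm.
Deficit to target: 430 − 399.6 = 30.4 mg/L.
As CaCO₃: 30.4 mg/L × 669,945 L = 20,370 g; ÷ 100.1 = 203.5 mol Ca²⁺.
Mass: 203.5 × 111 = 22,580 g.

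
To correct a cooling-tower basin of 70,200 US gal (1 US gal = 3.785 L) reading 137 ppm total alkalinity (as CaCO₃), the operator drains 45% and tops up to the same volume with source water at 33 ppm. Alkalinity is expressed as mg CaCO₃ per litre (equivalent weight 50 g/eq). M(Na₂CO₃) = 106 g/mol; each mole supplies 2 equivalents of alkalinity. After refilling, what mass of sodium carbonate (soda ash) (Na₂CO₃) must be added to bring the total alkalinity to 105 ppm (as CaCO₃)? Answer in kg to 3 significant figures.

Volume: 70,200 US gal × 3.785 L/gal = 265,707 L.
After draining 45% and refilling: 137 × 0.55 + 33 × 0.45 = 90.2 ppm.
Deficit to target: 105 − 90.2 = 14.8 mg/L.
As CaCO₃: 14.8 mg/L × 265,707 L = 3932 g; ÷ 50 g/eq ÷ 2 = 39.32 mol Na₂CO₃.
Mass: 39.32 × 106 = 4168 g.

4.17 kg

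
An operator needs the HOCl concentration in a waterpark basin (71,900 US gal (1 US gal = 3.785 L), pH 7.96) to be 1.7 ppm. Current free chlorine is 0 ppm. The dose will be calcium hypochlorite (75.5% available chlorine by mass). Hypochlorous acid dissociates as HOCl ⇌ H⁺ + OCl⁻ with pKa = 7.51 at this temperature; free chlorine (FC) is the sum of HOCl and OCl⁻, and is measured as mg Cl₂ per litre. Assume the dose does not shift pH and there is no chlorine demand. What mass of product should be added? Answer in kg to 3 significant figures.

Volume: 71,900 US gal × 3.785 L/gal = 272,142 L.
[OCl⁻]/[HOCl] = 10^(pH − pKa) = 10^(7.96 − 7.51) = 2.818; fraction as HOCl = 1/(1 + 2.818) = 0.2619.
Free chlorine required for 1.7 ppm HOCl: 1.7 / 0.2619 = 6.491 ppm.
FC to add: 6.491 − 0 = 6.491 mg/L as Cl₂.
Cl₂ equivalent: 6.491 mg/L × 272,142 L = 1767 g.
Product at 75.5% available Cl: 1767 / 0.755 = 2340 g.

2.34 kg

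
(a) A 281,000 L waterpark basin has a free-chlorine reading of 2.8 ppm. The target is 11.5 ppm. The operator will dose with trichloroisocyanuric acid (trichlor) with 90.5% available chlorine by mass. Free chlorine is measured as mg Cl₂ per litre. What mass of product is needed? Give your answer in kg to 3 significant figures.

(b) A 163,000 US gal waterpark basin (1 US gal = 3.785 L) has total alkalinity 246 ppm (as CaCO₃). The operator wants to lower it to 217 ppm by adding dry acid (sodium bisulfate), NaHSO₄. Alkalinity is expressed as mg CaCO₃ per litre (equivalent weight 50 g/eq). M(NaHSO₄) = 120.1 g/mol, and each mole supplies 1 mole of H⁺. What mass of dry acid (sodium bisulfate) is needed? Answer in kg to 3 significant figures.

(a) Chlorine deficit: 11.5 − 2.8 = 8.7 ppm = 8.7 mg/L as Cl₂.
(a) Cl₂ equivalent needed: 8.7 mg/L × 281,000 L = 2,445,000 mg = 2445 g.
(a) Product at 90.5% available chlorine: 2445 / 0.905 = 2701 g.

(b) Volume: 163,000 US gal × 3.785 L/gal = 616,955 L.
(b) Alkalinity to neutralize: (246 − 217) = 29 mg/L as CaCO₃ × 616,955 L = 17,890 g as CaCO₃.
(b) Equivalents of H⁺ required: 17,890 ÷ 50 g/eq = 357.8 eq = 357.8 mol NaHSO₄.
(b) Mass of NaHSO₄: 357.8 × 120.1 = 42,980 g.

(a) 2.70 kg; (b) 43.0 kg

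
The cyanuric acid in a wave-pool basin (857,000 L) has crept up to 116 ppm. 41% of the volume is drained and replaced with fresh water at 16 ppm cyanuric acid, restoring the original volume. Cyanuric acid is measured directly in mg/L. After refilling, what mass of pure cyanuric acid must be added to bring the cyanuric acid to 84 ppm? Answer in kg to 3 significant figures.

7.71 kg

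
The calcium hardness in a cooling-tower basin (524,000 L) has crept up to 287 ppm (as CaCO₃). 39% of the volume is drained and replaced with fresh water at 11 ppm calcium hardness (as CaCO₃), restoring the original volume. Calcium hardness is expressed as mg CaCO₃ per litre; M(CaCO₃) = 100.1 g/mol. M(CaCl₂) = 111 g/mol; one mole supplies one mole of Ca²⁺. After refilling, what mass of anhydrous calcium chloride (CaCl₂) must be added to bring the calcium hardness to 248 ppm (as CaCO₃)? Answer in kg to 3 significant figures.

After draining 39% and refilling: 287 × 0.61 + 11 × 0.39 = 179.36 ppm.
Deficit to target: 248 − 179.36 = 68.64 mg/L.
As CaCO₃: 68.64 mg/L × 524,000 L = 35,970 g; ÷ 100.1 = 359.3 mol Ca²⁺.
Mass: 359.3 × 111 = 39,880 g.

39.9 kg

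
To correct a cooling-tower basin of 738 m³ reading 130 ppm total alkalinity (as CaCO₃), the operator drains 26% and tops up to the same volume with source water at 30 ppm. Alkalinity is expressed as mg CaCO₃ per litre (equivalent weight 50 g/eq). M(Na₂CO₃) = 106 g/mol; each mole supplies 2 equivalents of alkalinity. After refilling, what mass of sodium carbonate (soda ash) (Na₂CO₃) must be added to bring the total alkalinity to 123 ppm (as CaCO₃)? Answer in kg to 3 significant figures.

Volume: 738 m³ = 738,000 L.
After draining 26% and refilling: 130 × 0.74 + 30 × 0.26 = 104 ppm.
Deficit to target: 123 − 104 = 19 mg/L.
As CaCO₃: 19 mg/L × 738,000 L = 14,020 g; ÷ 50 g/eq ÷ 2 = 140.2 mol Na₂CO₃.
Mass: 140.2 × 106 = 14,860 g.

14.9 kg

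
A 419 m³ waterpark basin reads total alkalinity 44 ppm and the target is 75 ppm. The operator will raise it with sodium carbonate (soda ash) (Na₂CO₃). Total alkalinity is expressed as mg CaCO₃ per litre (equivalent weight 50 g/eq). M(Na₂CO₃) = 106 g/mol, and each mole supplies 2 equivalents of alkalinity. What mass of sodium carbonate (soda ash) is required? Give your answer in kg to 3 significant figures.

Volume: 419 m³ = 419,000 L.
Alkalinity to add: (75 − 44) = 31 mg/L as CaCO₃ × 419,000 L = 12,990 g as CaCO₃.
Equivalents: 12,990 g ÷ 50 g/eq = 259.8 eq.
Each mole of Na₂CO₃ supplies 2 eq, so 259.8 / 2 = 129.9 mol.
Mass: 129.9 mol × 106 g/mol = 13,770 g.

13.8 kg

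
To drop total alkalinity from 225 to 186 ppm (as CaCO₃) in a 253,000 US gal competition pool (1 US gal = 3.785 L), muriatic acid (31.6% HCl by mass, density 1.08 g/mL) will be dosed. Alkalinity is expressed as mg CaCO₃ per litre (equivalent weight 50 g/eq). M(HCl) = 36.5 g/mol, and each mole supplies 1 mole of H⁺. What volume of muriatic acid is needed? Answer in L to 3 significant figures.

79.9 L

Volume: 253,000 US gal × 3.785 L/gal = 957,605 L.
Alkalinity to neutralize: (225 − 186) = 39 mg/L as CaCO₃ × 957,605 L = 37,350 g as CaCO₃.
Equivalents of H⁺ required: 37,350 ÷ 50 g/eq = 746.9 eq = 746.9 mol HCl.
Mass of HCl: 746.9 × 36.5 = 27,260 g.
Mass of 31.6% solution: 27,260 / 0.316 = 86,280 g.
Volume: 86,280 g ÷ 1.08 g/mL = 79,880 mL.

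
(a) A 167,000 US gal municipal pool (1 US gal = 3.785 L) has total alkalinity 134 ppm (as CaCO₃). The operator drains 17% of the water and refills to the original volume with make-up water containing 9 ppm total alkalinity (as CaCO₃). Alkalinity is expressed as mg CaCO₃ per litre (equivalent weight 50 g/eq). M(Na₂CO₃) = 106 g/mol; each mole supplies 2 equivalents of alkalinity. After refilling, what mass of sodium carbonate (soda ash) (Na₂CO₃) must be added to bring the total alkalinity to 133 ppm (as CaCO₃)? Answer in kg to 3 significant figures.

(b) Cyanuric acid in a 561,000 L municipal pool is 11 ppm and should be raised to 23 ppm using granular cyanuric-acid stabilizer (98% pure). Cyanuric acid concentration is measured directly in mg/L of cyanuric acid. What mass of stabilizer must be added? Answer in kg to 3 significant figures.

(a) Volume: 167,000 US gal × 3.785 L/gal = 632,095 L.
(a) After draining 17% and refilling: 134 × 0.83 + 9 × 0.17 = 112.75 ppm.
(a) Deficit to target: 133 − 112.75 = 20.25 mg/L.
(a) As CaCO₃: 20.25 mg/L × 632,095 L = 12,800 g; ÷ 50 g/eq ÷ 2 = 128 mol Na₂CO₃.
(a) Mass: 128 × 106 = 13,570 g.

(b) CYA to add: (23 − 11) = 12 mg/L × 561,000 L = 6732 g cyanuric acid.
(b) At 98% purity: 6732 / 0.98 = 6869 g product.

(a) 13.6 kg; (b) 6.87 kg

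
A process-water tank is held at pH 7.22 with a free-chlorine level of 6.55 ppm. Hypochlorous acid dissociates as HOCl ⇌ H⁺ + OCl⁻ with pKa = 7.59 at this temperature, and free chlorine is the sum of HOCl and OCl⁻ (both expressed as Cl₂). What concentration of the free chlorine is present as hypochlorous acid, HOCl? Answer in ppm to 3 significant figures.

[OCl⁻]/[HOCl] = 10^(pH − pKa) = 10^(7.22 − 7.59) = 10^-0.37 = 0.4266.
Fraction as HOCl = 1 / (1 + 0.4266) = 0.701.
HOCl = 0.701 × 6.55 ppm = 4.591 ppm.

4.59 ppm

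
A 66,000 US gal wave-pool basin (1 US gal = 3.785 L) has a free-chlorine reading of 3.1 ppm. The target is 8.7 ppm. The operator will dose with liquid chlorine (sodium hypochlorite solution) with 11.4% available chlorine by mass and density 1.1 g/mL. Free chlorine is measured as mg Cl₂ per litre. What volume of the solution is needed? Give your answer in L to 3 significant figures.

Volume: 66,000 US gal × 3.785 L/gal = 249,810 L.
Chlorine deficit: 8.7 − 3.1 = 5.6 ppm = 5.6 mg/L as Cl₂.
Cl₂ equivalent needed: 5.6 mg/L × 249,810 L = 1,399,000 mg = 1399 g.
Product at 11.4% available chlorine: 1399 / 0.114 = 12,270 g.
Volume at density 1.1 g/mL: 12,270 g ÷ 1.1 g/mL = 11,160 mL.

11.2 L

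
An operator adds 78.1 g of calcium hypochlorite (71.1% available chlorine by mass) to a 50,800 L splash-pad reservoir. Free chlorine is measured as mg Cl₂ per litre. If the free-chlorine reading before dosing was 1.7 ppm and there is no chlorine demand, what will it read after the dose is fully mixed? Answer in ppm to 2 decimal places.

2.79 ppm

Available chlorine delivered: 78.1 g × 0.711 = 55.53 g as Cl₂.
Concentration rise: 55.53 g / 50,800 L = 1.093 mg/L = 1.09 ppm.
Final FC: 1.7 + 1.09 = 2.79 ppm.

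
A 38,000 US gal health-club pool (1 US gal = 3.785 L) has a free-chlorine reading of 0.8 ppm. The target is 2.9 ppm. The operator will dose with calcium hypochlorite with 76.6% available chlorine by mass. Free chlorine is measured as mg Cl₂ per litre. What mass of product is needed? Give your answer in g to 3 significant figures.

394 g

Volume: 38,000 US gal × 3.785 L/gal = 143,830 L.
Chlorine deficit: 2.9 − 0.8 = 2.1 ppm = 2.1 mg/L as Cl₂.
Cl₂ equivalent needed: 2.1 mg/L × 143,830 L = 302,000 mg = 302 g.
Product at 76.6% available chlorine: 302 / 0.766 = 394.3 g.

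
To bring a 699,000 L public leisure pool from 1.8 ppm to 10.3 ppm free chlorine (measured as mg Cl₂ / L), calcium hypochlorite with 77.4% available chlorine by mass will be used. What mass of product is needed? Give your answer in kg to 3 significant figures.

7.68 kg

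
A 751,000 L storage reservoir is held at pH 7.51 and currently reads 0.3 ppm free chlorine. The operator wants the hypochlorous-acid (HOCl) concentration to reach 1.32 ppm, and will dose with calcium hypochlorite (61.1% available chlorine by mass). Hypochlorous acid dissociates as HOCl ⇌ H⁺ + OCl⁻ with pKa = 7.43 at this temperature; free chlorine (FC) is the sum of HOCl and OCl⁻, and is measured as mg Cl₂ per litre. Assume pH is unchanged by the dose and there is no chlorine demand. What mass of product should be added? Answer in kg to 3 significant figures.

[OCl⁻]/[HOCl] = 10^(pH − pKa) = 10^(7.51 − 7.43) = 1.202; fraction as HOCl = 1/(1 + 1.202) = 0.4541.
Free chlorine required for 1.32 ppm HOCl: 1.32 / 0.4541 = 2.907 ppm.
FC to add: 2.907 − 0.3 = 2.607 mg/L as Cl₂.
Cl₂ equivalent: 2.607 mg/L × 751,000 L = 1958 g.
Product at 61.1% available Cl: 1958 / 0.611 = 3204 g.

3.20 kg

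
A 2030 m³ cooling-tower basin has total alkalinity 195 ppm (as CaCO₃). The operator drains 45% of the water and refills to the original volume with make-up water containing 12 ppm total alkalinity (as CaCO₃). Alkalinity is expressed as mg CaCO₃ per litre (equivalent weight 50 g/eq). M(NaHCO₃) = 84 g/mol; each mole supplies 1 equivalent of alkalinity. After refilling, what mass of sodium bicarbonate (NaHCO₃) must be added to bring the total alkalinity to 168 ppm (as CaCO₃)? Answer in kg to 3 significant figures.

Volume: 2030 m³ = 2,030,000 L.
After draining 45% and refilling: 195 × 0.55 + 12 × 0.45 = 112.65 ppm.
Deficit to target: 168 − 112.65 = 55.35 mg/L.
As CaCO₃: 55.35 mg/L × 2,030,000 L = 112,400 g; ÷ 50 g/eq ÷ 1 = 2247 mol NaHCO₃.
Mass: 2247 × 84 = 188,800 g.

189 kg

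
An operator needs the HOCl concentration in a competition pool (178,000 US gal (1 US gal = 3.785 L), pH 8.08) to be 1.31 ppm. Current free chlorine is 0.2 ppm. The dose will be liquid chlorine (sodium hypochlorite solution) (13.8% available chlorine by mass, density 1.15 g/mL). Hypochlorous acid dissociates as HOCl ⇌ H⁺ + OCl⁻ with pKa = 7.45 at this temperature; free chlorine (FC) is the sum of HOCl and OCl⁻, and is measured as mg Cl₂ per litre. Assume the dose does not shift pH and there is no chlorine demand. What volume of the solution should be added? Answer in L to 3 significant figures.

Volume: 178,000 US gal × 3.785 L/gal = 673,730 L.
[OCl⁻]/[HOCl] = 10^(pH − pKa) = 10^(8.08 − 7.45) = 4.266; fraction as HOCl = 1/(1 + 4.266) = 0.1899.
Free chlorine required for 1.31 ppm HOCl: 1.31 / 0.1899 = 6.898 ppm.
FC to add: 6.898 − 0.2 = 6.698 mg/L as Cl₂.
Cl₂ equivalent: 6.698 mg/L × 673,730 L = 4513 g.
Product at 13.8% available Cl: 4513 / 0.138 = 32,700 g.
Volume: 32,700 g ÷ 1.15 g/mL = 28,440 mL.

28.4 L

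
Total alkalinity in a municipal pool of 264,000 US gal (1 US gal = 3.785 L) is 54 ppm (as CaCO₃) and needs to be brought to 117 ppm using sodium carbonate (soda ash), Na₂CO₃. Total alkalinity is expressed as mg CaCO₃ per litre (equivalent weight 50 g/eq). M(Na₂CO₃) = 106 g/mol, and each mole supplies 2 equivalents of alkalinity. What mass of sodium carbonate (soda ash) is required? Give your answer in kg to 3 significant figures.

Volume: 264,000 US gal × 3.785 L/gal = 999,240 L.
Alkalinity to add: (117 − 54) = 63 mg/L as CaCO₃ × 999,240 L = 62,950 g as CaCO₃.
Equivalents: 62,950 g ÷ 50 g/eq = 1259 eq.
Each mole of Na₂CO₃ supplies 2 eq, so 1259 / 2 = 629.5 mol.
Mass: 629.5 mol × 106 g/mol = 66,730 g.

66.7 kg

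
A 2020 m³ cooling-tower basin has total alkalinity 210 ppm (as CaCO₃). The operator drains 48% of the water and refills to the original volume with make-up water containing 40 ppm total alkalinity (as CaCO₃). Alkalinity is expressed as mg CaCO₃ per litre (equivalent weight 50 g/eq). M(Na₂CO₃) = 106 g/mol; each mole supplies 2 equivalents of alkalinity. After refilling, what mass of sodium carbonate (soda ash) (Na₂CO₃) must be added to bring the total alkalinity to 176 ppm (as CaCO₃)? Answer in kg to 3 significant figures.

102 kg

Volume: 2020 m³ = 2,020,000 L.
After draining 48% and refilling: 210 × 0.52 + 40 × 0.48 = 128.4 ppm.
Deficit to target: 176 − 128.4 = 47.6 mg/L.
As CaCO₃: 47.6 mg/L × 2,020,000 L = 96,150 g; ÷ 50 g/eq ÷ 2 = 961.5 mol Na₂CO₃.
Mass: 961.5 × 106 = 101,900 g.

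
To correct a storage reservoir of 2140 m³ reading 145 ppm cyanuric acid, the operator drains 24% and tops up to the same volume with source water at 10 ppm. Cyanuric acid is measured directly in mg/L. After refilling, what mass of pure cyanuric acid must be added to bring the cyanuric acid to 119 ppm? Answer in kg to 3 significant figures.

Volume: 2140 m³ = 2,140,000 L.
After draining 24% and refilling: 145 × 0.76 + 10 × 0.24 = 112.6 ppm.
Deficit to target: 119 − 112.6 = 6.4 mg/L.
Mass: 6.4 mg/L × 2,140,000 L = 13,700 g cyanuric acid.

13.7 kg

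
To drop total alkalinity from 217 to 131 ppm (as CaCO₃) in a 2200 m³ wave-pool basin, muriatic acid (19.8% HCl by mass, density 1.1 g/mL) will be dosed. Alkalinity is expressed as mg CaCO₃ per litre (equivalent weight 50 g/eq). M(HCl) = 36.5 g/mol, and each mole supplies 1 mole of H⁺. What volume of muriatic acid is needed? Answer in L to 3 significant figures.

Volume: 2200 m³ = 2,200,000 L.
Alkalinity to neutralize: (217 − 131) = 86 mg/L as CaCO₃ × 2,200,000 L = 189,200 g as CaCO₃.
Equivalents of H⁺ required: 189,200 ÷ 50 g/eq = 3784 eq = 3784 mol HCl.
Mass of HCl: 3784 × 36.5 = 138,100 g.
Mass of 19.8% solution: 138,100 / 0.198 = 697,600 g.
Volume: 697,600 g ÷ 1.1 g/mL = 634,100 mL.

634 L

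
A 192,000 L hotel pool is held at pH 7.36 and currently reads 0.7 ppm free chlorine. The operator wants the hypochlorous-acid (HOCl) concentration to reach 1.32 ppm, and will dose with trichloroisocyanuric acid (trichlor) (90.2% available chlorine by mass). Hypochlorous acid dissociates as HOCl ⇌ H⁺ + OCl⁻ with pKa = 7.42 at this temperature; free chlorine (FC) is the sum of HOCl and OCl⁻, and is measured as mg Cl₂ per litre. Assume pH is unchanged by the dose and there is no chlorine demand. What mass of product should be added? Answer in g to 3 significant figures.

377 g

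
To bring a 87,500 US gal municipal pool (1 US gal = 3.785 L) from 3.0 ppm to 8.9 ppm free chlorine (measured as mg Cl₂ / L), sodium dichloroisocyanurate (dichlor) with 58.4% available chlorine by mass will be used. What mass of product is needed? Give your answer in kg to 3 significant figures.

3.35 kg

Volume: 87,500 US gal × 3.785 L/gal = 331,188 L.
Chlorine deficit: 8.9 − 3.0 = 5.9 ppm = 5.9 mg/L as Cl₂.
Cl₂ equivalent needed: 5.9 mg/L × 331,188 L = 1,954,000 mg = 1954 g.
Product at 58.4% available chlorine: 1954 / 0.584 = 3346 g.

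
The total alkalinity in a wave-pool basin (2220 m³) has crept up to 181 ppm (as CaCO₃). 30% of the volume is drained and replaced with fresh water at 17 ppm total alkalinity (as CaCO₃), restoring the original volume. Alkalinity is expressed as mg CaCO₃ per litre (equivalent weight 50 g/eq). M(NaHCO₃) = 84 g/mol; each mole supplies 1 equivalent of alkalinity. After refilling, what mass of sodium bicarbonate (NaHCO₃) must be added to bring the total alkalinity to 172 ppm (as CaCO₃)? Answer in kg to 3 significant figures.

Volume: 2220 m³ = 2,220,000 L.
After draining 30% and refilling: 181 × 0.70 + 17 × 0.30 = 131.8 ppm.
Deficit to target: 172 − 131.8 = 40.2 mg/L.
As CaCO₃: 40.2 mg/L × 2,220,000 L = 89,240 g; ÷ 50 g/eq ÷ 1 = 1785 mol NaHCO₃.
Mass: 1785 × 84 = 149,900 g.

150 kg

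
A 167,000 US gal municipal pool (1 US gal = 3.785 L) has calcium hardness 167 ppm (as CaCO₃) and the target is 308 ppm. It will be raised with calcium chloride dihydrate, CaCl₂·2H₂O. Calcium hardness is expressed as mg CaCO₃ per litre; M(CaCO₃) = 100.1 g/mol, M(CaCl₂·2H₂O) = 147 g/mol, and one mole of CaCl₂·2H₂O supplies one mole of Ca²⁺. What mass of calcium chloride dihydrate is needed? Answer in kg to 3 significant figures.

131 kg

Volume: 167,000 US gal × 3.785 L/gal = 632,095 L.
Hardness to add: (308 − 167) = 141 mg/L as CaCO₃ × 632,095 L = 89,130 g as CaCO₃.
Moles of Ca²⁺ (1 mol Ca²⁺ ≡ 1 mol CaCO₃): 89,130 / 100.1 g/mol = 890.4 mol.
Mass of CaCl₂·2H₂O: 890.4 × 147 = 130,900 g.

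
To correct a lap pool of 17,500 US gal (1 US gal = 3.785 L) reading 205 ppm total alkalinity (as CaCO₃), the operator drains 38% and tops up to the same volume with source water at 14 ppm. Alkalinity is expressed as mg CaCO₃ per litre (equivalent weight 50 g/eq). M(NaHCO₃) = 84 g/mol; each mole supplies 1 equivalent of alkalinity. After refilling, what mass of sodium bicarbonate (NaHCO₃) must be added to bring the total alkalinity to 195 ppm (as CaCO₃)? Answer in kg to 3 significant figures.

6.96 kg

Volume: 17,500 US gal × 3.785 L/gal = 66,238 L.
After draining 38% and refilling: 205 × 0.62 + 14 × 0.38 = 132.42 ppm.
Deficit to target: 195 − 132.42 = 62.58 mg/L.
As CaCO₃: 62.58 mg/L × 66,238 L = 4145 g; ÷ 50 g/eq ÷ 1 = 82.9 mol NaHCO₃.
Mass: 82.9 × 84 = 6964 g.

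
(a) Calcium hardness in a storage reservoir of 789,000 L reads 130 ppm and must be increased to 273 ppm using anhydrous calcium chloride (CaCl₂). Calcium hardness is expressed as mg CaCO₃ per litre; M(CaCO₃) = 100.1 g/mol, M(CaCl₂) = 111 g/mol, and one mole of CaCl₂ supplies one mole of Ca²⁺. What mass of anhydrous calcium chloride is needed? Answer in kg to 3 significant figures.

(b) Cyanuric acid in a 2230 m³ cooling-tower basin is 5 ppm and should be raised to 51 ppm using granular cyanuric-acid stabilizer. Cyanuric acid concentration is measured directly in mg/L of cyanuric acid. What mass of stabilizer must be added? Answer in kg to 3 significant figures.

(a) 125 kg; (b) 103 kg

(a) Hardness to add: (273 − 130) = 143 mg/L as CaCO₃ × 789,000 L = 112,800 g as CaCO₃.
(a) Moles of Ca²⁺ (1 mol Ca²⁺ ≡ 1 mol CaCO₃): 112,800 / 100.1 g/mol = 1127 mol.
(a) Mass of CaCl₂: 1127 × 111 = 125,100 g.

(b) Volume: 2230 m³ = 2,230,000 L.
(b) CYA to add: (51 − 5) = 46 mg/L × 2,230,000 L = 102,600 g cyanuric acid.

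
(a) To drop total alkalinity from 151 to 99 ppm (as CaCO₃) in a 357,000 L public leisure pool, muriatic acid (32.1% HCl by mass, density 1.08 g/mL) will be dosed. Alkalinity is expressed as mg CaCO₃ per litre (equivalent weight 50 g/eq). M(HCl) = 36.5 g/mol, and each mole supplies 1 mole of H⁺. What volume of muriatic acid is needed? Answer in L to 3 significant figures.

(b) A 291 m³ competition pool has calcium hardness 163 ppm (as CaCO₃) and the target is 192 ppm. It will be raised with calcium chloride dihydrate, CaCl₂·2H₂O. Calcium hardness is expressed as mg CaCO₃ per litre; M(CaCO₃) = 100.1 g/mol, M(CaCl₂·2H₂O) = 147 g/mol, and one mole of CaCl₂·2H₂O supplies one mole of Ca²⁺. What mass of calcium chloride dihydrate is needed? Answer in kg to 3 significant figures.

(a) Alkalinity to neutralize: (151 − 99) = 52 mg/L as CaCO₃ × 357,000 L = 18,560 g as CaCO₃.
(a) Equivalents of H⁺ required: 18,560 ÷ 50 g/eq = 371.3 eq = 371.3 mol HCl.
(a) Mass of HCl: 371.3 × 36.5 = 13,550 g.
(a) Mass of 32.1% solution: 13,550 / 0.321 = 42,220 g.
(a) Volume: 42,220 g ÷ 1.08 g/mL = 39,090 mL.

(b) Volume: 291 m³ = 291,000 L.
(b) Hardness to add: (192 − 163) = 29 mg/L as CaCO₃ × 291,000 L = 8439 g as CaCO₃.
(b) Moles of Ca²⁺ (1 mol Ca²⁺ ≡ 1 mol CaCO₃): 8439 / 100.1 g/mol = 84.31 mol.
(b) Mass of CaCl₂·2H₂O: 84.31 × 147 = 12,390 g.

(a) 39.1 L; (b) 12.4 kg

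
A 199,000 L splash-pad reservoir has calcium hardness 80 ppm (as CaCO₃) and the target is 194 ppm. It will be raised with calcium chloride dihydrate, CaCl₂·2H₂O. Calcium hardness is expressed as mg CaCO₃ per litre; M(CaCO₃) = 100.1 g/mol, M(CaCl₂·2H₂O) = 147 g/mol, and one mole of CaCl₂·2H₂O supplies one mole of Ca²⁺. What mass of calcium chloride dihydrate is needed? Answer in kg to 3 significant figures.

33.3 kg

Hardness to add: (194 − 80) = 114 mg/L as CaCO₃ × 199,000 L = 22,690 g as CaCO₃.
Moles of Ca²⁺ (1 mol Ca²⁺ ≡ 1 mol CaCO₃): 22,690 / 100.1 g/mol = 226.6 mol.
Mass of CaCl₂·2H₂O: 226.6 × 147 = 33,320 g.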